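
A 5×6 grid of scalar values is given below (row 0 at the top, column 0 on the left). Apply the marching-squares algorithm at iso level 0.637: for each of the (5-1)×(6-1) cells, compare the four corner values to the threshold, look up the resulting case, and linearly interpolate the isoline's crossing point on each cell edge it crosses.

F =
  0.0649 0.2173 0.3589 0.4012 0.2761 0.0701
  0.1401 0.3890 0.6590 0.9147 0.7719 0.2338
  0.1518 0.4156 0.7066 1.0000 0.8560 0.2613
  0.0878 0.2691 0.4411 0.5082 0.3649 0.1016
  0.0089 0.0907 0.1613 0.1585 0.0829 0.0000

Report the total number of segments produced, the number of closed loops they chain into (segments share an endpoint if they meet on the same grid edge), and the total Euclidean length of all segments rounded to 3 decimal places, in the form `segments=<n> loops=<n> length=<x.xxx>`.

segments=10 loops=1 length=7.721

cell (0,1): code 0100 → (0.927,2.000)–(1.000,1.919)
cell (0,2): code 1100 → (0.459,3.000)–(0.927,2.000)
cell (0,3): code 1100 → (0.728,4.000)–(0.459,3.000)
cell (0,4): code 1000 → (1.000,4.251)–(0.728,4.000)
cell (1,1): code 0110 → (1.000,1.919)–(2.000,1.761)
cell (1,4): code 1001 → (2.000,4.368)–(1.000,4.251)
cell (2,1): code 0010 → (2.000,1.761)–(2.262,2.000)
cell (2,2): code 0011 → (2.262,2.000)–(2.738,3.000)
cell (2,3): code 0011 → (2.738,3.000)–(2.446,4.000)
cell (2,4): code 0001 → (2.446,4.000)–(2.000,4.368)
total: 10 segments, chained into 1 closed loop(s), length Σ = 7.720666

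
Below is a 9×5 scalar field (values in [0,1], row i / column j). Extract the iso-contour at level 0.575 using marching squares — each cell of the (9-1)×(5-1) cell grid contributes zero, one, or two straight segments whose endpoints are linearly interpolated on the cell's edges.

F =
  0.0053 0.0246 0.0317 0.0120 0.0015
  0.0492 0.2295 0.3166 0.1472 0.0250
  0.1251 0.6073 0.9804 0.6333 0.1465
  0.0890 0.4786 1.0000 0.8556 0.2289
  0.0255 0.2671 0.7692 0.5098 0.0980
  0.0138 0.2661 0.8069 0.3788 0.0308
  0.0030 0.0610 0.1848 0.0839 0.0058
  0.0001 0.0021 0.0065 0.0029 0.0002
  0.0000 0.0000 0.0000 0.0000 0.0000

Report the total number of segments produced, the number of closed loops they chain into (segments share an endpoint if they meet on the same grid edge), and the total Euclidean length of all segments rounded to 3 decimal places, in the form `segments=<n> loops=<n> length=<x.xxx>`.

segments=14 loops=1 length=10.182

cell (1,0): code 0100 → (1.915,1.000)–(2.000,0.933)
cell (1,1): code 1100 → (1.389,2.000)–(1.915,1.000)
cell (1,2): code 1100 → (1.880,3.000)–(1.389,2.000)
cell (1,3): code 1000 → (2.000,3.120)–(1.880,3.000)
cell (2,0): code 0010 → (2.000,0.933)–(2.251,1.000)
cell (2,1): code 0111 → (2.251,1.000)–(3.000,1.185)
cell (2,3): code 1001 → (3.000,3.448)–(2.000,3.120)
cell (3,1): code 0110 → (3.000,1.185)–(4.000,1.613)
cell (3,2): code 1011 → (4.000,2.749)–(3.811,3.000)
cell (3,3): code 0001 → (3.811,3.000)–(3.000,3.448)
cell (4,1): code 0110 → (4.000,1.613)–(5.000,1.571)
cell (4,2): code 1001 → (5.000,2.542)–(4.000,2.749)
cell (5,1): code 0010 → (5.000,1.571)–(5.373,2.000)
cell (5,2): code 0001 → (5.373,2.000)–(5.000,2.542)
total: 14 segments, chained into 1 closed loop(s), length Σ = 10.181960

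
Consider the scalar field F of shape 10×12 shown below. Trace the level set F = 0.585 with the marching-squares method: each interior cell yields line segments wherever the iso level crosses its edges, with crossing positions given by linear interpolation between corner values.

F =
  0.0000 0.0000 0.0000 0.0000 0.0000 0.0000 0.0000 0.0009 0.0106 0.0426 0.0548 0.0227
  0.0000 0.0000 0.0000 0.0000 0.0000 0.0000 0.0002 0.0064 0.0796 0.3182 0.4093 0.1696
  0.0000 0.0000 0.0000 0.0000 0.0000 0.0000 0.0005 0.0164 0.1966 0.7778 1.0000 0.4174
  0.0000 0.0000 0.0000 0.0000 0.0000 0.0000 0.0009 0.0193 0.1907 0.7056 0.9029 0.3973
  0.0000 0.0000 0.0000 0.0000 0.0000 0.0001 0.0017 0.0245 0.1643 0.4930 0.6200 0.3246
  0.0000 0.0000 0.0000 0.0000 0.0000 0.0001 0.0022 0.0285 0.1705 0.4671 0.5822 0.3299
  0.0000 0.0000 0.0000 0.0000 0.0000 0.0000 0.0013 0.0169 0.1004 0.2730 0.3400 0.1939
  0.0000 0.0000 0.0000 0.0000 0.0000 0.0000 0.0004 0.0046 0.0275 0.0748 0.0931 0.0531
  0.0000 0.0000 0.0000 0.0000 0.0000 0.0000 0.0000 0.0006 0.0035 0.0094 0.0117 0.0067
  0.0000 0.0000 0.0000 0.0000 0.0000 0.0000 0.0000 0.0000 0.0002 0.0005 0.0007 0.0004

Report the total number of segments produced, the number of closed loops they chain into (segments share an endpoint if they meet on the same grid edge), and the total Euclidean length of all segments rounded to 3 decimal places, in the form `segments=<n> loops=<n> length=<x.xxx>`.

cell (1,8): code 0100 → (1.581,9.000)–(2.000,8.668)
cell (1,9): code 1100 → (1.297,10.000)–(1.581,9.000)
cell (1,10): code 1000 → (2.000,10.712)–(1.297,10.000)
cell (2,8): code 0110 → (2.000,8.668)–(3.000,8.766)
cell (2,10): code 1001 → (3.000,10.629)–(2.000,10.712)
cell (3,8): code 0010 → (3.000,8.766)–(3.567,9.000)
cell (3,9): code 0111 → (3.567,9.000)–(4.000,9.724)
cell (3,10): code 1001 → (4.000,10.118)–(3.000,10.629)
cell (4,9): code 0010 → (4.000,9.724)–(4.926,10.000)
cell (4,10): code 0001 → (4.926,10.000)–(4.000,10.118)
total: 10 segments, chained into 1 closed loop(s), length Σ = 9.062566

segments=10 loops=1 length=9.063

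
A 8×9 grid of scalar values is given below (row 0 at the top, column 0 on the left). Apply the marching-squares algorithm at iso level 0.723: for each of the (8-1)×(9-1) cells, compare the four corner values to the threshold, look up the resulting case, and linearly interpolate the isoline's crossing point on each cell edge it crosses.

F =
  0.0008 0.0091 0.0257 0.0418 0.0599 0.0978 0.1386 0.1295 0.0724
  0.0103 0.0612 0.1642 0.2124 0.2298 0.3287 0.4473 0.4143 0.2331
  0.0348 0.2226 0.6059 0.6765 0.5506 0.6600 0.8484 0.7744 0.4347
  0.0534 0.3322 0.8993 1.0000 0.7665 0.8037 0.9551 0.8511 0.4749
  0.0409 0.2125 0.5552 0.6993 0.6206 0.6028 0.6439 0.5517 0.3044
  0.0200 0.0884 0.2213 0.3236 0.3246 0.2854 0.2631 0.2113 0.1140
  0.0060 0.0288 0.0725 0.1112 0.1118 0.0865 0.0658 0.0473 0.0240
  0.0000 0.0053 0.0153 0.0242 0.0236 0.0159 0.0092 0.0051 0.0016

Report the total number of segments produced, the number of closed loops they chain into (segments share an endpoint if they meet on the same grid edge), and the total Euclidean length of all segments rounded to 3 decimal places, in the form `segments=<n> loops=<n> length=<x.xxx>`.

segments=16 loops=1 length=14.011

cell (1,5): code 0100 → (1.687,6.000)–(2.000,5.334)
cell (1,6): code 1100 → (1.857,7.000)–(1.687,6.000)
cell (1,7): code 1000 → (2.000,7.151)–(1.857,7.000)
cell (2,1): code 0100 → (2.399,2.000)–(3.000,1.689)
cell (2,2): code 1100 → (2.144,3.000)–(2.399,2.000)
cell (2,3): code 1100 → (2.799,4.000)–(2.144,3.000)
cell (2,4): code 1100 → (2.438,5.000)–(2.799,4.000)
cell (2,5): code 1110 → (2.000,5.334)–(2.438,5.000)
cell (2,7): code 1001 → (3.000,7.341)–(2.000,7.151)
cell (3,1): code 0010 → (3.000,1.689)–(3.512,2.000)
cell (3,2): code 0011 → (3.512,2.000)–(3.921,3.000)
cell (3,3): code 0011 → (3.921,3.000)–(3.298,4.000)
cell (3,4): code 0011 → (3.298,4.000)–(3.402,5.000)
cell (3,5): code 0011 → (3.402,5.000)–(3.746,6.000)
cell (3,6): code 0011 → (3.746,6.000)–(3.428,7.000)
cell (3,7): code 0001 → (3.428,7.000)–(3.000,7.341)
total: 16 segments, chained into 1 closed loop(s), length Σ = 14.010533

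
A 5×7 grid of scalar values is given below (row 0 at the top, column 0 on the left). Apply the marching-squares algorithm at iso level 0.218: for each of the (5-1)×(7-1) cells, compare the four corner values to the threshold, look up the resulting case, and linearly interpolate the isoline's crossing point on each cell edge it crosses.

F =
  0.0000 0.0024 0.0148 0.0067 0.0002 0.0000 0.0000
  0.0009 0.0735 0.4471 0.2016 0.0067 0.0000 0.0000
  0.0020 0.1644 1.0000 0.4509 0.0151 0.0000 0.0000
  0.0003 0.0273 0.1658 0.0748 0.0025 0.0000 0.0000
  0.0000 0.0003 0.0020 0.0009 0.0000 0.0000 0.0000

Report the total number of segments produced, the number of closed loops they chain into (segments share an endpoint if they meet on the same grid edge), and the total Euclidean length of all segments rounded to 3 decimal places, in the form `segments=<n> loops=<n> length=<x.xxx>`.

cell (0,1): code 0100 → (0.470,2.000)–(1.000,1.387)
cell (0,2): code 1000 → (1.000,2.933)–(0.470,2.000)
cell (1,1): code 0110 → (1.000,1.387)–(2.000,1.064)
cell (1,2): code 1101 → (1.066,3.000)–(1.000,2.933)
cell (1,3): code 1000 → (2.000,3.534)–(1.066,3.000)
cell (2,1): code 0010 → (2.000,1.064)–(2.937,2.000)
cell (2,2): code 0011 → (2.937,2.000)–(2.619,3.000)
cell (2,3): code 0001 → (2.619,3.000)–(2.000,3.534)
total: 8 segments, chained into 1 closed loop(s), length Σ = 7.296432

segments=8 loops=1 length=7.296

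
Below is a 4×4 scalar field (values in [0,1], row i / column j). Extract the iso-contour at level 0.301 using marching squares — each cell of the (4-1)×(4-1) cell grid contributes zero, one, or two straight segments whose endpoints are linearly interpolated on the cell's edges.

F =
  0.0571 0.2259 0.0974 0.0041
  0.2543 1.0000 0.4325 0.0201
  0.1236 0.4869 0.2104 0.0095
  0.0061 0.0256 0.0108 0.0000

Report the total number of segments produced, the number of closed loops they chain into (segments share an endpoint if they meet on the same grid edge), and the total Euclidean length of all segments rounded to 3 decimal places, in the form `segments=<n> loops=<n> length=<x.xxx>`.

segments=8 loops=1 length=6.648

cell (0,0): code 0100 → (0.097,1.000)–(1.000,0.063)
cell (0,1): code 1100 → (0.608,2.000)–(0.097,1.000)
cell (0,2): code 1000 → (1.000,2.319)–(0.608,2.000)
cell (1,0): code 0110 → (1.000,0.063)–(2.000,0.488)
cell (1,1): code 1011 → (2.000,1.672)–(1.592,2.000)
cell (1,2): code 0001 → (1.592,2.000)–(1.000,2.319)
cell (2,0): code 0010 → (2.000,0.488)–(2.403,1.000)
cell (2,1): code 0001 → (2.403,1.000)–(2.000,1.672)
total: 8 segments, chained into 1 closed loop(s), length Σ = 6.647723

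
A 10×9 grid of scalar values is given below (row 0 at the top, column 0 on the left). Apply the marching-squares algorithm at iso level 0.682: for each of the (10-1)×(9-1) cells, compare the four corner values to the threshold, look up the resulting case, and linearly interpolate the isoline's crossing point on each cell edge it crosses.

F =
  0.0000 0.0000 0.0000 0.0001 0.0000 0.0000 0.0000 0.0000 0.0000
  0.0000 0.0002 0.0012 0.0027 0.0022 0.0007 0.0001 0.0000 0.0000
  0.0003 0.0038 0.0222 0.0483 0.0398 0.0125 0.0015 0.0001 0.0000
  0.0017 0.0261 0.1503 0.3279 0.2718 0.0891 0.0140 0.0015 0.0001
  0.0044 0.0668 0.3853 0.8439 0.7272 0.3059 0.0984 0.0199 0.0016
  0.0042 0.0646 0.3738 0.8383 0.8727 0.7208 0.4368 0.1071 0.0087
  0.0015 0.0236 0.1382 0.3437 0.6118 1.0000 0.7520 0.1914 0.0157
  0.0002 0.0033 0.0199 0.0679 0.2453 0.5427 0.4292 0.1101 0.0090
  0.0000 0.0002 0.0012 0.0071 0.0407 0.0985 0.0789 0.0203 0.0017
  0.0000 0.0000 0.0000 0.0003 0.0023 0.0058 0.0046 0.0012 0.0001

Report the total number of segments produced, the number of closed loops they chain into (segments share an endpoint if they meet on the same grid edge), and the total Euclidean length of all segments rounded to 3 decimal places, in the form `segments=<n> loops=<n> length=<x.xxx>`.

cell (3,2): code 0100 → (3.686,3.000)–(4.000,2.647)
cell (3,3): code 1100 → (3.901,4.000)–(3.686,3.000)
cell (3,4): code 1000 → (4.000,4.107)–(3.901,4.000)
cell (4,2): code 0110 → (4.000,2.647)–(5.000,2.664)
cell (4,4): code 1101 → (4.906,5.000)–(4.000,4.107)
cell (4,5): code 1000 → (5.000,5.137)–(4.906,5.000)
cell (5,2): code 0010 → (5.000,2.664)–(5.316,3.000)
cell (5,3): code 0011 → (5.316,3.000)–(5.731,4.000)
cell (5,4): code 0111 → (5.731,4.000)–(6.000,4.181)
cell (5,5): code 1101 → (5.778,6.000)–(5.000,5.137)
cell (5,6): code 1000 → (6.000,6.125)–(5.778,6.000)
cell (6,4): code 0010 → (6.000,4.181)–(6.695,5.000)
cell (6,5): code 0011 → (6.695,5.000)–(6.217,6.000)
cell (6,6): code 0001 → (6.217,6.000)–(6.000,6.125)
total: 14 segments, chained into 1 closed loop(s), length Σ = 9.797918

segments=14 loops=1 length=9.798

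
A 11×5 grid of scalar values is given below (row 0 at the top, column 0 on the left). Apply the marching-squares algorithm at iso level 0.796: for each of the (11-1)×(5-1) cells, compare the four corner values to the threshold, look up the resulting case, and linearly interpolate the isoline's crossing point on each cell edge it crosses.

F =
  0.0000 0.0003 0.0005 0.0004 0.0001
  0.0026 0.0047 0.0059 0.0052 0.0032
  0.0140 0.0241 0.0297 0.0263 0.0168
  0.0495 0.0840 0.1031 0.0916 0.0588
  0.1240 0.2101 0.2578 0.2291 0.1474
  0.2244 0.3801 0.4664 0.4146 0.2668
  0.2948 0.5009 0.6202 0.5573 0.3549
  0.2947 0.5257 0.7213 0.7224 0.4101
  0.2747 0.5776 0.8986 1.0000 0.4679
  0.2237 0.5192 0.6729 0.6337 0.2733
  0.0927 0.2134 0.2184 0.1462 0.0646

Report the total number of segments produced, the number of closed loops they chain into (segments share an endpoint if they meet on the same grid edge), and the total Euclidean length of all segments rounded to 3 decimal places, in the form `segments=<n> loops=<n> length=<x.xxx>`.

cell (7,1): code 0100 → (7.421,2.000)–(8.000,1.680)
cell (7,2): code 1100 → (7.265,3.000)–(7.421,2.000)
cell (7,3): code 1000 → (8.000,3.383)–(7.265,3.000)
cell (8,1): code 0010 → (8.000,1.680)–(8.455,2.000)
cell (8,2): code 0011 → (8.455,2.000)–(8.557,3.000)
cell (8,3): code 0001 → (8.557,3.000)–(8.000,3.383)
total: 6 segments, chained into 1 closed loop(s), length Σ = 4.739128

segments=6 loops=1 length=4.739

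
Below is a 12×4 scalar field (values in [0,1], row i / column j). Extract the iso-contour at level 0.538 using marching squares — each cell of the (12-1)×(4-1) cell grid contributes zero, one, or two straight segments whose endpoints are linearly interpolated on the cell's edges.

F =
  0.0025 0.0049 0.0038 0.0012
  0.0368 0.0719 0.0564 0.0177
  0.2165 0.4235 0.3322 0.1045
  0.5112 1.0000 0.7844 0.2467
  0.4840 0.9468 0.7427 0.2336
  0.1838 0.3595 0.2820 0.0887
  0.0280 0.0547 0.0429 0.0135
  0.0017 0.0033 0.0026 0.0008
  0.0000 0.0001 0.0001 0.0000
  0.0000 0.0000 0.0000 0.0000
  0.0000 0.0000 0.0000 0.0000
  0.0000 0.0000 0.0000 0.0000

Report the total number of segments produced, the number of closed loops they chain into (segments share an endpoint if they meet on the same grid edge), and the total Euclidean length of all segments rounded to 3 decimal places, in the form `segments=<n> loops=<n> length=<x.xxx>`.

segments=8 loops=1 length=7.742

cell (2,0): code 0100 → (2.199,1.000)–(3.000,0.055)
cell (2,1): code 1100 → (2.455,2.000)–(2.199,1.000)
cell (2,2): code 1000 → (3.000,2.458)–(2.455,2.000)
cell (3,0): code 0110 → (3.000,0.055)–(4.000,0.117)
cell (3,2): code 1001 → (4.000,2.402)–(3.000,2.458)
cell (4,0): code 0010 → (4.000,0.117)–(4.696,1.000)
cell (4,1): code 0011 → (4.696,1.000)–(4.444,2.000)
cell (4,2): code 0001 → (4.444,2.000)–(4.000,2.402)
total: 8 segments, chained into 1 closed loop(s), length Σ = 7.742069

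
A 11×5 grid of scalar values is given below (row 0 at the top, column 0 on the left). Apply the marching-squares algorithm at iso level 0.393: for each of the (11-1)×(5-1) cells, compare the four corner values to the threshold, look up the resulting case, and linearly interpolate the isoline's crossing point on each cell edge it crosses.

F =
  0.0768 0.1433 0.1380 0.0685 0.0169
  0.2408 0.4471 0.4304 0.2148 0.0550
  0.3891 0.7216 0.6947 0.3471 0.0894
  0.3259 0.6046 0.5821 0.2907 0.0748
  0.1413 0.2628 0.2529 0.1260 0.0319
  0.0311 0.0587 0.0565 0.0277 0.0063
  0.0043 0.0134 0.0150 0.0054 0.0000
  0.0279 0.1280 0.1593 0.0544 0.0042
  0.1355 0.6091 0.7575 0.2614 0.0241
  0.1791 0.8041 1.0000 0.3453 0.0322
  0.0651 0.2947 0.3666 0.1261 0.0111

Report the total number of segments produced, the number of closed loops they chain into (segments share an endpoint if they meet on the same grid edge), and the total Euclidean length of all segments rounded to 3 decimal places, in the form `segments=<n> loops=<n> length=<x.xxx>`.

cell (0,0): code 0100 → (0.822,1.000)–(1.000,0.738)
cell (0,1): code 1100 → (0.872,2.000)–(0.822,1.000)
cell (0,2): code 1000 → (1.000,2.173)–(0.872,2.000)
cell (1,0): code 0110 → (1.000,0.738)–(2.000,0.012)
cell (1,2): code 1001 → (2.000,2.868)–(1.000,2.173)
cell (2,0): code 0110 → (2.000,0.012)–(3.000,0.241)
cell (2,2): code 1001 → (3.000,2.649)–(2.000,2.868)
cell (3,0): code 0010 → (3.000,0.241)–(3.619,1.000)
cell (3,1): code 0011 → (3.619,1.000)–(3.574,2.000)
cell (3,2): code 0001 → (3.574,2.000)–(3.000,2.649)
cell (7,0): code 0100 → (7.551,1.000)–(8.000,0.544)
cell (7,1): code 1100 → (7.391,2.000)–(7.551,1.000)
cell (7,2): code 1000 → (8.000,2.735)–(7.391,2.000)
cell (8,0): code 0110 → (8.000,0.544)–(9.000,0.342)
cell (8,2): code 1001 → (9.000,2.927)–(8.000,2.735)
cell (9,0): code 0010 → (9.000,0.342)–(9.807,1.000)
cell (9,1): code 0011 → (9.807,1.000)–(9.958,2.000)
cell (9,2): code 0001 → (9.958,2.000)–(9.000,2.927)
total: 18 segments, chained into 2 closed loop(s), length Σ = 16.915817

segments=18 loops=2 length=16.916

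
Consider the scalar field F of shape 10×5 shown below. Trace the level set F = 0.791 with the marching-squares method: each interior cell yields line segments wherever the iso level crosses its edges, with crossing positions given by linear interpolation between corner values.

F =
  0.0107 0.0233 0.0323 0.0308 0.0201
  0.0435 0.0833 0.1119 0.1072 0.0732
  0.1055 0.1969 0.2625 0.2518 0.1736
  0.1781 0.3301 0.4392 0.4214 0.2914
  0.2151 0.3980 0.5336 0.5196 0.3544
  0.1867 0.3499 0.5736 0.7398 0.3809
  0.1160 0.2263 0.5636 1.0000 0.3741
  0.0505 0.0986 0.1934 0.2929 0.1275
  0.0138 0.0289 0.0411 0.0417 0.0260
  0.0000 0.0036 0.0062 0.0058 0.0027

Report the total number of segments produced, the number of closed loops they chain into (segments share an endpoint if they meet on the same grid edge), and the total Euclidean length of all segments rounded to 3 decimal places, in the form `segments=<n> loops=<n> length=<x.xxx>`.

cell (5,2): code 0100 → (5.197,3.000)–(6.000,2.521)
cell (5,3): code 1000 → (6.000,3.334)–(5.197,3.000)
cell (6,2): code 0010 → (6.000,2.521)–(6.296,3.000)
cell (6,3): code 0001 → (6.296,3.000)–(6.000,3.334)
total: 4 segments, chained into 1 closed loop(s), length Σ = 2.813768

segments=4 loops=1 length=2.814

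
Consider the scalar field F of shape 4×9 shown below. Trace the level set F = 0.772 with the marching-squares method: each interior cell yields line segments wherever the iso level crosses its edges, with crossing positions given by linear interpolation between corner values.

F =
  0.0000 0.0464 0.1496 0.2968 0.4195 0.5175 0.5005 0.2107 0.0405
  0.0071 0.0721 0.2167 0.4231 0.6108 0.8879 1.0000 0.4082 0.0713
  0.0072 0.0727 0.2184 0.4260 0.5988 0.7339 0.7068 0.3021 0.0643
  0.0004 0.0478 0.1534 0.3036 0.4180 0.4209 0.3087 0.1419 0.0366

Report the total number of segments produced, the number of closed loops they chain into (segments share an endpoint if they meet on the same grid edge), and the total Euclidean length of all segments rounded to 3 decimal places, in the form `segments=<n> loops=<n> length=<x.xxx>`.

segments=6 loops=1 length=4.859

cell (0,4): code 0100 → (0.687,5.000)–(1.000,4.582)
cell (0,5): code 1100 → (0.544,6.000)–(0.687,5.000)
cell (0,6): code 1000 → (1.000,6.385)–(0.544,6.000)
cell (1,4): code 0010 → (1.000,4.582)–(1.753,5.000)
cell (1,5): code 0011 → (1.753,5.000)–(1.778,6.000)
cell (1,6): code 0001 → (1.778,6.000)–(1.000,6.385)
total: 6 segments, chained into 1 closed loop(s), length Σ = 4.859074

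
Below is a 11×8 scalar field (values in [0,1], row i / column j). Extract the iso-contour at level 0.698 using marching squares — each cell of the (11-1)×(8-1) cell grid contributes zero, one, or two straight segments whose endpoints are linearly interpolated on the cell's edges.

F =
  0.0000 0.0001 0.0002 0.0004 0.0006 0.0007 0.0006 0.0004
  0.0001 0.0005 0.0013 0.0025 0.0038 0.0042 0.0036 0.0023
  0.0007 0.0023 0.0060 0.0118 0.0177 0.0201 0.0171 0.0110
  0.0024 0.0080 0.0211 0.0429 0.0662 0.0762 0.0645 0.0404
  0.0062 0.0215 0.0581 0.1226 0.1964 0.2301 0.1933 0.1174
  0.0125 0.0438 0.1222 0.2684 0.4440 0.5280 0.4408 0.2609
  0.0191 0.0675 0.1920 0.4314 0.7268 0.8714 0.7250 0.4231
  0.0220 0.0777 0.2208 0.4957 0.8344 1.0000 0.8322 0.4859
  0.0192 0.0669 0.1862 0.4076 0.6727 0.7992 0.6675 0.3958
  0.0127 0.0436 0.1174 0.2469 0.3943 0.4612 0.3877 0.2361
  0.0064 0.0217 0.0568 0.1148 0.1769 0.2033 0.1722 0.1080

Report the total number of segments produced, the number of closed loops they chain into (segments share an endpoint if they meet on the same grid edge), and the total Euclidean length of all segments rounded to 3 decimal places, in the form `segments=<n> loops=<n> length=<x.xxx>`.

cell (5,3): code 0100 → (5.898,4.000)–(6.000,3.903)
cell (5,4): code 1100 → (5.495,5.000)–(5.898,4.000)
cell (5,5): code 1100 → (5.905,6.000)–(5.495,5.000)
cell (5,6): code 1000 → (6.000,6.089)–(5.905,6.000)
cell (6,3): code 0110 → (6.000,3.903)–(7.000,3.597)
cell (6,6): code 1001 → (7.000,6.388)–(6.000,6.089)
cell (7,3): code 0010 → (7.000,3.597)–(7.844,4.000)
cell (7,4): code 0111 → (7.844,4.000)–(8.000,4.200)
cell (7,5): code 1011 → (8.000,5.768)–(7.815,6.000)
cell (7,6): code 0001 → (7.815,6.000)–(7.000,6.388)
cell (8,4): code 0010 → (8.000,4.200)–(8.299,5.000)
cell (8,5): code 0001 → (8.299,5.000)–(8.000,5.768)
total: 12 segments, chained into 1 closed loop(s), length Σ = 8.585789

segments=12 loops=1 length=8.586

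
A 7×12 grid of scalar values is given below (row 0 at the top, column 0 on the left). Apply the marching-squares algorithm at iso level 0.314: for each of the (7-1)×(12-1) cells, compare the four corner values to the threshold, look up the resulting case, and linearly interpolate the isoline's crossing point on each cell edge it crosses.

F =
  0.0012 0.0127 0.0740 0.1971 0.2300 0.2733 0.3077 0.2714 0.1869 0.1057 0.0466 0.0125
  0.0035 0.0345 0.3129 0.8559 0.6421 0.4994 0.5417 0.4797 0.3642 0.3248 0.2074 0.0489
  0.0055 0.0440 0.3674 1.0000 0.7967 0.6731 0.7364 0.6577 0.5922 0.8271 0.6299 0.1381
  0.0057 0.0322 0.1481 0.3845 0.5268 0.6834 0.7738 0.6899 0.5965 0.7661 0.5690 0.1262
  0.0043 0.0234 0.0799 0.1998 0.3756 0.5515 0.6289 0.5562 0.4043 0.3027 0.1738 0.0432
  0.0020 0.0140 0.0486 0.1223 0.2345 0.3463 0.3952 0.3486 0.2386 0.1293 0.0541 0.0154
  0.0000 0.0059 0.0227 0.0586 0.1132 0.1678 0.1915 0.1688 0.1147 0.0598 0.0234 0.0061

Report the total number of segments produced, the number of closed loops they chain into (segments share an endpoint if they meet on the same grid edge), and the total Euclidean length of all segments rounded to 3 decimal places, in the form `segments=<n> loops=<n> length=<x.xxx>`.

segments=28 loops=1 length=22.346

cell (0,2): code 0100 → (0.177,3.000)–(1.000,2.002)
cell (0,3): code 1100 → (0.204,4.000)–(0.177,3.000)
cell (0,4): code 1100 → (0.180,5.000)–(0.204,4.000)
cell (0,5): code 1100 → (0.027,6.000)–(0.180,5.000)
cell (0,6): code 1100 → (0.205,7.000)–(0.027,6.000)
cell (0,7): code 1100 → (0.717,8.000)–(0.205,7.000)
cell (0,8): code 1100 → (0.951,9.000)–(0.717,8.000)
cell (0,9): code 1000 → (1.000,9.092)–(0.951,9.000)
cell (1,1): code 0100 → (1.020,2.000)–(2.000,1.835)
cell (1,2): code 1110 → (1.000,2.002)–(1.020,2.000)
cell (1,9): code 1101 → (1.252,10.000)–(1.000,9.092)
cell (1,10): code 1000 → (2.000,10.642)–(1.252,10.000)
cell (2,1): code 0010 → (2.000,1.835)–(2.244,2.000)
cell (2,2): code 0111 → (2.244,2.000)–(3.000,2.702)
cell (2,10): code 1001 → (3.000,10.576)–(2.000,10.642)
cell (3,2): code 0010 → (3.000,2.702)–(3.382,3.000)
cell (3,3): code 0111 → (3.382,3.000)–(4.000,3.650)
cell (3,8): code 1011 → (4.000,8.889)–(3.976,9.000)
cell (3,9): code 0011 → (3.976,9.000)–(3.645,10.000)
cell (3,10): code 0001 → (3.645,10.000)–(3.000,10.576)
cell (4,3): code 0010 → (4.000,3.650)–(4.437,4.000)
cell (4,4): code 0111 → (4.437,4.000)–(5.000,4.711)
cell (4,7): code 1011 → (5.000,7.315)–(4.545,8.000)
cell (4,8): code 0001 → (4.545,8.000)–(4.000,8.889)
cell (5,4): code 0010 → (5.000,4.711)–(5.181,5.000)
cell (5,5): code 0011 → (5.181,5.000)–(5.399,6.000)
cell (5,6): code 0011 → (5.399,6.000)–(5.192,7.000)
cell (5,7): code 0001 → (5.192,7.000)–(5.000,7.315)
total: 28 segments, chained into 1 closed loop(s), length Σ = 22.346012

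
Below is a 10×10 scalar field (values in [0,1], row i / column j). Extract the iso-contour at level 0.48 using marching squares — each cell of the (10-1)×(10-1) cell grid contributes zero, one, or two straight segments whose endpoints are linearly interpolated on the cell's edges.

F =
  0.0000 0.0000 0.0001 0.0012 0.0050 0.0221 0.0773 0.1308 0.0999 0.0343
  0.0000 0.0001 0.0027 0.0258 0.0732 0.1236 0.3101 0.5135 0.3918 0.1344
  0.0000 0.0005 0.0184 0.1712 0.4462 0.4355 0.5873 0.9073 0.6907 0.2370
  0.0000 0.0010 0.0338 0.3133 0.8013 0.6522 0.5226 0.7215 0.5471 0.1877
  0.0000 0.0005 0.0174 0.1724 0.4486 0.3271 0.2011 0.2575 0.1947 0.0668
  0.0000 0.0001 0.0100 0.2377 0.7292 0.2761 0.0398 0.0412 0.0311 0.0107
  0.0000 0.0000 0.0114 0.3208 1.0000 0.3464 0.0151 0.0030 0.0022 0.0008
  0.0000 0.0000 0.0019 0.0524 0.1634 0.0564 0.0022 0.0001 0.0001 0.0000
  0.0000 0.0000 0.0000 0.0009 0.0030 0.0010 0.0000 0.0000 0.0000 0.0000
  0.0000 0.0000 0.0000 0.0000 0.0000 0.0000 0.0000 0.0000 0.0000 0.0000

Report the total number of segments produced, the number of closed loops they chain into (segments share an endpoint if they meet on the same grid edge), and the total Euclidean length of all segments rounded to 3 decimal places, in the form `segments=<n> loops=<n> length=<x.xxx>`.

segments=22 loops=2 length=19.253

cell (0,6): code 0100 → (0.912,7.000)–(1.000,6.835)
cell (0,7): code 1000 → (1.000,7.275)–(0.912,7.000)
cell (1,5): code 0100 → (1.613,6.000)–(2.000,5.293)
cell (1,6): code 1110 → (1.000,6.835)–(1.613,6.000)
cell (1,7): code 1101 → (1.295,8.000)–(1.000,7.275)
cell (1,8): code 1000 → (2.000,8.464)–(1.295,8.000)
cell (2,3): code 0100 → (2.095,4.000)–(3.000,3.342)
cell (2,4): code 1100 → (2.205,5.000)–(2.095,4.000)
cell (2,5): code 1110 → (2.000,5.293)–(2.205,5.000)
cell (2,8): code 1001 → (3.000,8.187)–(2.000,8.464)
cell (3,3): code 0010 → (3.000,3.342)–(3.911,4.000)
cell (3,4): code 0011 → (3.911,4.000)–(3.530,5.000)
cell (3,5): code 0011 → (3.530,5.000)–(3.133,6.000)
cell (3,6): code 0011 → (3.133,6.000)–(3.520,7.000)
cell (3,7): code 0011 → (3.520,7.000)–(3.190,8.000)
cell (3,8): code 0001 → (3.190,8.000)–(3.000,8.187)
cell (4,3): code 0100 → (4.112,4.000)–(5.000,3.493)
cell (4,4): code 1000 → (5.000,4.550)–(4.112,4.000)
cell (5,3): code 0110 → (5.000,3.493)–(6.000,3.234)
cell (5,4): code 1001 → (6.000,4.796)–(5.000,4.550)
cell (6,3): code 0010 → (6.000,3.234)–(6.622,4.000)
cell (6,4): code 0001 → (6.622,4.000)–(6.000,4.796)
total: 22 segments, chained into 2 closed loop(s), length Σ = 19.252963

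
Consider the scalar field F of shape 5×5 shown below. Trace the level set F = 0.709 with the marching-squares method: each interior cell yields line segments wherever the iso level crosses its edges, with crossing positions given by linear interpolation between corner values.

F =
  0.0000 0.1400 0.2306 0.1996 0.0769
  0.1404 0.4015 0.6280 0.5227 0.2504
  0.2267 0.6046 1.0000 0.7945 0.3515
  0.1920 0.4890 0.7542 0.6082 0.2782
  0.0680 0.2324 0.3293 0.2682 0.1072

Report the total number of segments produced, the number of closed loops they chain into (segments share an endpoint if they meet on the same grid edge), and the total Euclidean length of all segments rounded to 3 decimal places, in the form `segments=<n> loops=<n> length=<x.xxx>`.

segments=8 loops=1 length=5.599

cell (1,1): code 0100 → (1.218,2.000)–(2.000,1.264)
cell (1,2): code 1100 → (1.685,3.000)–(1.218,2.000)
cell (1,3): code 1000 → (2.000,3.193)–(1.685,3.000)
cell (2,1): code 0110 → (2.000,1.264)–(3.000,1.830)
cell (2,2): code 1011 → (3.000,2.310)–(2.459,3.000)
cell (2,3): code 0001 → (2.459,3.000)–(2.000,3.193)
cell (3,1): code 0010 → (3.000,1.830)–(3.106,2.000)
cell (3,2): code 0001 → (3.106,2.000)–(3.000,2.310)
total: 8 segments, chained into 1 closed loop(s), length Σ = 5.599197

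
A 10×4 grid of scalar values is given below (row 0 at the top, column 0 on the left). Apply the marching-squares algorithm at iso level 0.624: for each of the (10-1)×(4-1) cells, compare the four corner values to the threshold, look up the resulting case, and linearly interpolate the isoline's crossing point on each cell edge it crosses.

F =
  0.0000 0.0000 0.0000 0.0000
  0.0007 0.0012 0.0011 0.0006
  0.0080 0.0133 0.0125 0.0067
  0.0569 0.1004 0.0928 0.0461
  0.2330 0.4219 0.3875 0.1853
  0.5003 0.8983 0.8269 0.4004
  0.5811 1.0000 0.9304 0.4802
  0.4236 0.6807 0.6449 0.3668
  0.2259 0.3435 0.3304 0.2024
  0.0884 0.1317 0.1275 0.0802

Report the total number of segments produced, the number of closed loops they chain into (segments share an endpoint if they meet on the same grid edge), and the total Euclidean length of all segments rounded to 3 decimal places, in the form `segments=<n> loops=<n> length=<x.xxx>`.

segments=10 loops=1 length=8.369

cell (4,0): code 0100 → (4.424,1.000)–(5.000,0.311)
cell (4,1): code 1100 → (4.538,2.000)–(4.424,1.000)
cell (4,2): code 1000 → (5.000,2.476)–(4.538,2.000)
cell (5,0): code 0110 → (5.000,0.311)–(6.000,0.102)
cell (5,2): code 1001 → (6.000,2.681)–(5.000,2.476)
cell (6,0): code 0110 → (6.000,0.102)–(7.000,0.779)
cell (6,2): code 1001 → (7.000,2.075)–(6.000,2.681)
cell (7,0): code 0010 → (7.000,0.779)–(7.168,1.000)
cell (7,1): code 0011 → (7.168,1.000)–(7.066,2.000)
cell (7,2): code 0001 → (7.066,2.000)–(7.000,2.075)
total: 10 segments, chained into 1 closed loop(s), length Σ = 8.369216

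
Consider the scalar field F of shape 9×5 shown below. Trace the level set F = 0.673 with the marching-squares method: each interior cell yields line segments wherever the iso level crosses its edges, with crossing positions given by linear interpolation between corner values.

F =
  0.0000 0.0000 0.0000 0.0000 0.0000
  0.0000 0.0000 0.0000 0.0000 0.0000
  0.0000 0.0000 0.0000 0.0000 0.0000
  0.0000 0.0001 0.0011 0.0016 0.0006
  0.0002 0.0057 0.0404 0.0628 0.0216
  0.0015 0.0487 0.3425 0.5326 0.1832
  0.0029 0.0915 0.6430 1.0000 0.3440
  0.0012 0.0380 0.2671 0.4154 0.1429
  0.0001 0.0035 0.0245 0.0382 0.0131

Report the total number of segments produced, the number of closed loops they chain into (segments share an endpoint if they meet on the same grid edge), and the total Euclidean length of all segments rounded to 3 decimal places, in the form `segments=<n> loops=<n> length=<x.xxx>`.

segments=4 loops=1 length=3.834

cell (5,2): code 0100 → (5.300,3.000)–(6.000,2.084)
cell (5,3): code 1000 → (6.000,3.498)–(5.300,3.000)
cell (6,2): code 0010 → (6.000,2.084)–(6.559,3.000)
cell (6,3): code 0001 → (6.559,3.000)–(6.000,3.498)
total: 4 segments, chained into 1 closed loop(s), length Σ = 3.834113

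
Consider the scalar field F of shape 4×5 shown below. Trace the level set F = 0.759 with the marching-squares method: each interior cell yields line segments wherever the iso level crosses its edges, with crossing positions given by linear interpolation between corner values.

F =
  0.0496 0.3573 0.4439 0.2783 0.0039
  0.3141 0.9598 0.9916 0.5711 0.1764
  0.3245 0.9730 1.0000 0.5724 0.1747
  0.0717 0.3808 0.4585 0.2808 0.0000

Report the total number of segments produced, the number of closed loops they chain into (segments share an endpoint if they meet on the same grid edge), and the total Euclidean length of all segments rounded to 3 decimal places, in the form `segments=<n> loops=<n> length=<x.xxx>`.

segments=8 loops=1 length=6.369

cell (0,0): code 0100 → (0.667,1.000)–(1.000,0.689)
cell (0,1): code 1100 → (0.575,2.000)–(0.667,1.000)
cell (0,2): code 1000 → (1.000,2.553)–(0.575,2.000)
cell (1,0): code 0110 → (1.000,0.689)–(2.000,0.670)
cell (1,2): code 1001 → (2.000,2.564)–(1.000,2.553)
cell (2,0): code 0010 → (2.000,0.670)–(2.361,1.000)
cell (2,1): code 0011 → (2.361,1.000)–(2.445,2.000)
cell (2,2): code 0001 → (2.445,2.000)–(2.000,2.564)
total: 8 segments, chained into 1 closed loop(s), length Σ = 6.368622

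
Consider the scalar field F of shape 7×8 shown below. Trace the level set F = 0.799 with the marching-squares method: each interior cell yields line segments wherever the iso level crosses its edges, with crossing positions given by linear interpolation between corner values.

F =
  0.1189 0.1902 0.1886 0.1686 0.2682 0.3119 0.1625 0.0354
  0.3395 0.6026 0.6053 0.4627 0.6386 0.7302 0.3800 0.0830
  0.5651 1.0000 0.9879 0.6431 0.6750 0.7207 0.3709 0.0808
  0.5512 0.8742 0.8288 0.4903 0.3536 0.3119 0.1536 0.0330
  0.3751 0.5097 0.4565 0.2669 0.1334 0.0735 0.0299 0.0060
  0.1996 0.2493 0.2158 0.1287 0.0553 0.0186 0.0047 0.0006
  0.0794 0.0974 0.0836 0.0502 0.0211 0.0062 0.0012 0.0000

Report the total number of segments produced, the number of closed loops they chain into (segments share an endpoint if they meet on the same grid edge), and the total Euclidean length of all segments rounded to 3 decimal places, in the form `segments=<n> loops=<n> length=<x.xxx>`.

segments=8 loops=1 length=5.987

cell (1,0): code 0100 → (1.494,1.000)–(2.000,0.538)
cell (1,1): code 1100 → (1.506,2.000)–(1.494,1.000)
cell (1,2): code 1000 → (2.000,2.548)–(1.506,2.000)
cell (2,0): code 0110 → (2.000,0.538)–(3.000,0.767)
cell (2,2): code 1001 → (3.000,2.088)–(2.000,2.548)
cell (3,0): code 0010 → (3.000,0.767)–(3.206,1.000)
cell (3,1): code 0011 → (3.206,1.000)–(3.080,2.000)
cell (3,2): code 0001 → (3.080,2.000)–(3.000,2.088)
total: 8 segments, chained into 1 closed loop(s), length Σ = 5.987338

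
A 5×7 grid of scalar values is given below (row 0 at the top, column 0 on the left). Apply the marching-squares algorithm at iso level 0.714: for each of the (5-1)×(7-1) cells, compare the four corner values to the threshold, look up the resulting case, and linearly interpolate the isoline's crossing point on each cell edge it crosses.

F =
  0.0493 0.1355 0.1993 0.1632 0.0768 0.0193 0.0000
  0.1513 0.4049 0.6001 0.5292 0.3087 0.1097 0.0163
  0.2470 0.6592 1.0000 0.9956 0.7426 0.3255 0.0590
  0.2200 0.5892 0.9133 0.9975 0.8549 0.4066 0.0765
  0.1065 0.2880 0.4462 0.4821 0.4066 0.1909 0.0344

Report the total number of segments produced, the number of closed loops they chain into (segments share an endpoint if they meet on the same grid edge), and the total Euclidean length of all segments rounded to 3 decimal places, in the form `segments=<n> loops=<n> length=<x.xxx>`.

segments=10 loops=1 length=8.622

cell (1,1): code 0100 → (1.285,2.000)–(2.000,1.161)
cell (1,2): code 1100 → (1.396,3.000)–(1.285,2.000)
cell (1,3): code 1100 → (1.934,4.000)–(1.396,3.000)
cell (1,4): code 1000 → (2.000,4.069)–(1.934,4.000)
cell (2,1): code 0110 → (2.000,1.161)–(3.000,1.385)
cell (2,4): code 1001 → (3.000,4.314)–(2.000,4.069)
cell (3,1): code 0010 → (3.000,1.385)–(3.427,2.000)
cell (3,2): code 0011 → (3.427,2.000)–(3.550,3.000)
cell (3,3): code 0011 → (3.550,3.000)–(3.314,4.000)
cell (3,4): code 0001 → (3.314,4.000)–(3.000,4.314)
total: 10 segments, chained into 1 closed loop(s), length Σ = 8.621909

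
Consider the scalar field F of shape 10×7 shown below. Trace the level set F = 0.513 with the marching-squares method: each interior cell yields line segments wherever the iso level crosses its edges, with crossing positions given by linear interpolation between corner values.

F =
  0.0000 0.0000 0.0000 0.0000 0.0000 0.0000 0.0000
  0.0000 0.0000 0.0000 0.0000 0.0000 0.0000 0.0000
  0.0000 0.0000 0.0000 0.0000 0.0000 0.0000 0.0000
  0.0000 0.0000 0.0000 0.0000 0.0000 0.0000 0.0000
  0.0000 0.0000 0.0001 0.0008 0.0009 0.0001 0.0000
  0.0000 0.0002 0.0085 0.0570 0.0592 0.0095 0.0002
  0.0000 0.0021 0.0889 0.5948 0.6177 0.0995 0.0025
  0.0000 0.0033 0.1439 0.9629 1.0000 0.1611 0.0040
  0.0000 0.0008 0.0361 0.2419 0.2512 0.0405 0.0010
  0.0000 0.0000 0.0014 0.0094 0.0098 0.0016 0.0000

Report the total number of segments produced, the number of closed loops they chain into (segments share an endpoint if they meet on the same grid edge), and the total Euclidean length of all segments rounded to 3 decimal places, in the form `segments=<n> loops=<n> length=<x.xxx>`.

cell (5,2): code 0100 → (5.848,3.000)–(6.000,2.838)
cell (5,3): code 1100 → (5.813,4.000)–(5.848,3.000)
cell (5,4): code 1000 → (6.000,4.202)–(5.813,4.000)
cell (6,2): code 0110 → (6.000,2.838)–(7.000,2.451)
cell (6,4): code 1001 → (7.000,4.581)–(6.000,4.202)
cell (7,2): code 0010 → (7.000,2.451)–(7.624,3.000)
cell (7,3): code 0011 → (7.624,3.000)–(7.650,4.000)
cell (7,4): code 0001 → (7.650,4.000)–(7.000,4.581)
total: 8 segments, chained into 1 closed loop(s), length Σ = 6.343428

segments=8 loops=1 length=6.343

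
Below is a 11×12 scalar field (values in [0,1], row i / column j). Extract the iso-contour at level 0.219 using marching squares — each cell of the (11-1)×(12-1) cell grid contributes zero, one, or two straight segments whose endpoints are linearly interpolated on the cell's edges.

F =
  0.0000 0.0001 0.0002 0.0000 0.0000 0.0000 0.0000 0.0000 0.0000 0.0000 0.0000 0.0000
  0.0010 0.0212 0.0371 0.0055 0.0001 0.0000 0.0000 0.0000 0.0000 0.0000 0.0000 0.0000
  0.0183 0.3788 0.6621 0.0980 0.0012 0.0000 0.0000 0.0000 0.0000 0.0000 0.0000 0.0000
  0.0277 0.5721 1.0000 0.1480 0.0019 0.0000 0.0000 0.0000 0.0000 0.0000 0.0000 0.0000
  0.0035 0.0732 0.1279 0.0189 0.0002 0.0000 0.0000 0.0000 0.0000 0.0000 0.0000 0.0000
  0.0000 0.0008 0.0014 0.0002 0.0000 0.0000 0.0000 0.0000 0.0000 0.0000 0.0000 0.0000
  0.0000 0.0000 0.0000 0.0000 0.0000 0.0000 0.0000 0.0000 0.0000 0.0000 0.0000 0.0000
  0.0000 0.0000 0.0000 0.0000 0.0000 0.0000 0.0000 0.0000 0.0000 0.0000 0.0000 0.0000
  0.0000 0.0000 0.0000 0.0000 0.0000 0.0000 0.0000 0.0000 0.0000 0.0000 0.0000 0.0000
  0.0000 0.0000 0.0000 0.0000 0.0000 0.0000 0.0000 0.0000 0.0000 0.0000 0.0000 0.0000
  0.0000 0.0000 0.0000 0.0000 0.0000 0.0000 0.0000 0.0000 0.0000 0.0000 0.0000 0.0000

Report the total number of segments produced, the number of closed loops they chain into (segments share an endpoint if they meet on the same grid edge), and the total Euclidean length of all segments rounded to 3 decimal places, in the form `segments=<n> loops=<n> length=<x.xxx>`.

cell (1,0): code 0100 → (1.553,1.000)–(2.000,0.557)
cell (1,1): code 1100 → (1.291,2.000)–(1.553,1.000)
cell (1,2): code 1000 → (2.000,2.785)–(1.291,2.000)
cell (2,0): code 0110 → (2.000,0.557)–(3.000,0.351)
cell (2,2): code 1001 → (3.000,2.917)–(2.000,2.785)
cell (3,0): code 0010 → (3.000,0.351)–(3.708,1.000)
cell (3,1): code 0011 → (3.708,1.000)–(3.896,2.000)
cell (3,2): code 0001 → (3.896,2.000)–(3.000,2.917)
total: 8 segments, chained into 1 closed loop(s), length Σ = 8.009754

segments=8 loops=1 length=8.010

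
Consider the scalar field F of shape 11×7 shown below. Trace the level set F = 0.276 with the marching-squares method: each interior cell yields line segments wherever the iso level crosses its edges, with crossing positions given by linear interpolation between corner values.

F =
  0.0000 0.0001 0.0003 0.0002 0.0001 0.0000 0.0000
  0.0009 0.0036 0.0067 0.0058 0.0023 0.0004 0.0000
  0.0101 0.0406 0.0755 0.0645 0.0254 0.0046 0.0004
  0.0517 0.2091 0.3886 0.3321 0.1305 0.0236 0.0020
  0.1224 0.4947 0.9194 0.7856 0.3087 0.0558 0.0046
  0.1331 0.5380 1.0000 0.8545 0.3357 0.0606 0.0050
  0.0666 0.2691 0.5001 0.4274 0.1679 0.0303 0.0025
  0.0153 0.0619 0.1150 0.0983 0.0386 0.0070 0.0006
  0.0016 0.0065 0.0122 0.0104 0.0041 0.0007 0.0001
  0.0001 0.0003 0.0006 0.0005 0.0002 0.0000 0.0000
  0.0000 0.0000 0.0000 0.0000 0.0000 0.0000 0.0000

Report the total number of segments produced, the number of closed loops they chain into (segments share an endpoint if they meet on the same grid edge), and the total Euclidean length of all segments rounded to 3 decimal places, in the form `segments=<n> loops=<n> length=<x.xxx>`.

cell (2,1): code 0100 → (2.640,2.000)–(3.000,1.373)
cell (2,2): code 1100 → (2.790,3.000)–(2.640,2.000)
cell (2,3): code 1000 → (3.000,3.278)–(2.790,3.000)
cell (3,0): code 0100 → (3.234,1.000)–(4.000,0.413)
cell (3,1): code 1110 → (3.000,1.373)–(3.234,1.000)
cell (3,3): code 1101 → (3.816,4.000)–(3.000,3.278)
cell (3,4): code 1000 → (4.000,4.129)–(3.816,4.000)
cell (4,0): code 0110 → (4.000,0.413)–(5.000,0.353)
cell (4,4): code 1001 → (5.000,4.217)–(4.000,4.129)
cell (5,0): code 0010 → (5.000,0.353)–(5.974,1.000)
cell (5,1): code 0111 → (5.974,1.000)–(6.000,1.030)
cell (5,3): code 1011 → (6.000,3.583)–(5.356,4.000)
cell (5,4): code 0001 → (5.356,4.000)–(5.000,4.217)
cell (6,1): code 0010 → (6.000,1.030)–(6.582,2.000)
cell (6,2): code 0011 → (6.582,2.000)–(6.460,3.000)
cell (6,3): code 0001 → (6.460,3.000)–(6.000,3.583)
total: 16 segments, chained into 1 closed loop(s), length Σ = 12.082423

segments=16 loops=1 length=12.082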